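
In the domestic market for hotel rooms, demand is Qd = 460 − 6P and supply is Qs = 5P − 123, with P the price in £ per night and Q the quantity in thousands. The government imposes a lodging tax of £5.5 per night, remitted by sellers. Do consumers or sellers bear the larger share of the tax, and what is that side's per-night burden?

Sellers bear the larger share: £3 per night.

Without the tax, 460 − 6P = 5P − 123 gives 11P = 583, so P* = £53 and Q* = 142.
With the tax collected from sellers, supply shifts: Qs = 5(P − 5.5) − 123.
New equilibrium: consumers pay £55.5, sellers receive £50, Q = 127. (Wedge: Pb − Ps = 5.5.)
Per-night burden: consumers £2.5, sellers £3.
Sellers take the larger share because supply is less price-elastic here (demand slope 6 vs supply slope 5).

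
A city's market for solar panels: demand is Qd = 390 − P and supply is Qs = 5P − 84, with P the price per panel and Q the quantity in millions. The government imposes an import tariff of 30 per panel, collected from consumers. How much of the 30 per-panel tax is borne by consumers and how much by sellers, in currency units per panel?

Before the tax: set 390 − P = 5P − 84 → P* = 79, Q* = 311.
With the tax collected from consumers, demand (in seller-price terms) shifts: Qd = 390 − (P + 30).
New equilibrium: consumers pay 104, sellers receive 74, Q = 286. (Wedge: Pb − Ps = 30.)
Burden on consumers: 25; on sellers: 5. (They sum to 30.)
The less price-elastic side of the market bears the larger share of a per-unit tax.

Consumers bear 25 per panel; sellers bear 5 per panel.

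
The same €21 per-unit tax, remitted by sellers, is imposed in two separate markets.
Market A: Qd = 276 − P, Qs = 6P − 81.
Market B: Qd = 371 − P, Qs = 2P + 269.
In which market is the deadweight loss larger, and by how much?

Market A: pre-tax P* = €51, Q* = 225; post-tax Q = 207; deadweight loss = €189.
Market B: pre-tax P* = €34, Q* = 337; post-tax Q = 323; deadweight loss = €147.
Difference: €189 vs €147 → market A is larger by €42.

Market A, by €42.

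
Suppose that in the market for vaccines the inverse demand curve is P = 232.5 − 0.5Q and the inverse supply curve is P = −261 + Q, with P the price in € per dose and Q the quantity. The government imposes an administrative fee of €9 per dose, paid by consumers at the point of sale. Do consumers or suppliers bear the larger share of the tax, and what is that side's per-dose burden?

Suppliers bear the larger share: €6 per dose.

Inverting to Q(P) form: Qd = 465 − 2P; Qs = P + 261.
Without the tax, 465 − 2P = P + 261 gives 3P = 204, so P* = €68 and Q* = 329.
With the tax collected from consumers, demand (in seller-price terms) shifts: Qd = 465 − 2(P + 9).
New equilibrium: consumers pay €71, suppliers receive €62, Q = 323. (Wedge: Pb − Ps = 9.)
Per-dose burden: consumers €3, suppliers €6.
Suppliers take the larger share because supply is less price-elastic here (demand slope 2 vs supply slope 1).
The less price-elastic side of the market bears the larger share of a per-unit tax.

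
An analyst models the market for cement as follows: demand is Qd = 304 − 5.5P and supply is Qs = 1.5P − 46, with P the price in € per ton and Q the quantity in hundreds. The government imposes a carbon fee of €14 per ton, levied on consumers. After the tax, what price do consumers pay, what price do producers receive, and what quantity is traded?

Without the tax, 304 − 5.5P = 1.5P − 46 gives 7P = 350, so P* = €50 and Q* = 29.
With the tax collected from consumers, demand (in seller-price terms) shifts: Qd = 304 − 5.5(P + 14).
Solving gives Q = 12.5 with consumers paying €53 and producers receiving €39 (the €14 wedge).
The less price-elastic side of the market bears the larger share of a per-unit tax.

Consumers pay €53; producers receive €39; quantity = 12.5.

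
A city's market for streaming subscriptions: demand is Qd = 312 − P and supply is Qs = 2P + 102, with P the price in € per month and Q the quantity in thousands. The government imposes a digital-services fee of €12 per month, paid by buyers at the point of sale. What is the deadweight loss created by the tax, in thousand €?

Before the tax: set 312 − P = 2P + 102 → P* = €70, Q* = 242.
With the tax collected from buyers, demand (in seller-price terms) shifts: Qd = 312 − (P + 12).
New equilibrium: buyers pay €78, suppliers receive €66, Q = 234. (Wedge: Pb − Ps = 12.)
Quantity falls by |ΔQ| = |242 − 234| = 8.
DWL = ½ · t · |ΔQ| = ½ · 12 · 8 = €48.

Deadweight loss = €48 thousand.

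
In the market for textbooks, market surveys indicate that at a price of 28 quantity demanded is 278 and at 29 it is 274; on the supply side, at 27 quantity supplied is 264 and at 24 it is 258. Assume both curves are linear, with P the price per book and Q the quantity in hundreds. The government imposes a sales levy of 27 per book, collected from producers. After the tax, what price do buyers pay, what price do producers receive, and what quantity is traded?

Demand slope: (274 − 278)/(29 − 28) = -4, so Qd = 390 − 4P.
Supply slope: (258 − 264)/(24 − 27) = 2, so Qs = 2P + 210.
Without the tax, 390 − 4P = 2P + 210 gives 6P = 180, so P* = 30 and Q* = 270.
With the tax collected from producers, supply shifts: Qs = 2(P − 27) + 210.
New equilibrium: buyers pay 39, producers receive 12, Q = 234. (Wedge: Pb − Ps = 27.)

Buyers pay 39; producers receive 12; quantity = 234.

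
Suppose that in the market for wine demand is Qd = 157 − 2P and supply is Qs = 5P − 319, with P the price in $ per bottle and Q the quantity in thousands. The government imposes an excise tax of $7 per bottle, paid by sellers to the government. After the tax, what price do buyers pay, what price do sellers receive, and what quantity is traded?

Buyers pay $73; sellers receive $66; quantity = 11.

Before the tax: set 157 − 2P = 5P − 319 → P* = $68, Q* = 21.
With the tax collected from sellers, supply shifts: Qs = 5(P − 7) − 319.
Solving gives Q = 11 with buyers paying $73 and sellers receiving $66 (the $7 wedge).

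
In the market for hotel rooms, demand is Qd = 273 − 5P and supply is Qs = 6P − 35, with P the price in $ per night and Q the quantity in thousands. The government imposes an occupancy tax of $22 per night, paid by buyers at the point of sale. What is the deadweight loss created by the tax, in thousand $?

Without the tax, 273 − 5P = 6P − 35 gives 11P = 308, so P* = $28 and Q* = 133.
With the tax collected from buyers, demand (in seller-price terms) shifts: Qd = 273 − 5(P + 22).
New equilibrium: buyers pay $40, producers receive $18, Q = 73. (Wedge: Pb − Ps = 22.)
Quantity falls by |ΔQ| = |133 − 73| = 60.
DWL = ½ · t · |ΔQ| = ½ · 22 · 60 = $660.

Deadweight loss = $660 thousand.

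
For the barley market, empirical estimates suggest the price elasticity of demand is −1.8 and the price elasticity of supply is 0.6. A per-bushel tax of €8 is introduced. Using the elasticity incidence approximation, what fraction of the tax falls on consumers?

Consumers' share ≈ 0.25.

Incidence ratio: consumers' share ≈ εs / (εs + |εd|) = 0.6 / (0.6 + 1.8) = 0.25.
Supply is the less elastic side, so consumers bear the smaller share.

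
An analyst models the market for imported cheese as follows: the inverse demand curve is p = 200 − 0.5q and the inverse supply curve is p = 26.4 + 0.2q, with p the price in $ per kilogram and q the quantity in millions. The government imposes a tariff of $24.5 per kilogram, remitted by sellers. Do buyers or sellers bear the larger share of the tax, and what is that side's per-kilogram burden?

Buyers bear the larger share: $17.5 per kilogram.

Inverting to q(p) form: qd = 400 − 2p; qs = 5p − 132.
Before the tax: set 400 − 2p = 5p − 132 → p* = $76, q* = 248.
With the tax collected from sellers, supply shifts: qs = 5(p − 24.5) − 132.
Solving gives q = 213 with buyers paying $93.5 and sellers receiving $69 (the $24.5 wedge).
Per-kilogram burden: buyers $17.5, sellers $7.
Buyers take the larger share because demand is less price-elastic here (demand slope 2 vs supply slope 5).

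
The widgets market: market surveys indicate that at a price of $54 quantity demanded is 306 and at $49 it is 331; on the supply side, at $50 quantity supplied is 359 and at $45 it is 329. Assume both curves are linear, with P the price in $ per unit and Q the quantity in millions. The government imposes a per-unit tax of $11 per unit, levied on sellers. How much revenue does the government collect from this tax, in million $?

Tax revenue = $3421 million.

Demand slope: (331 − 306)/(49 − 54) = -5, so Qd = 576 − 5P.
Supply slope: (329 − 359)/(45 − 50) = 6, so Qs = 6P + 59.
Without the tax, 576 − 5P = 6P + 59 gives 11P = 517, so P* = $47 and Q* = 341.
With the tax collected from sellers, supply shifts: Qs = 6(P − 11) + 59.
Solving gives Q = 311 with buyers paying $53 and sellers receiving $42 (the $11 wedge).
Revenue = t · Q = 11 · 311 = $3421.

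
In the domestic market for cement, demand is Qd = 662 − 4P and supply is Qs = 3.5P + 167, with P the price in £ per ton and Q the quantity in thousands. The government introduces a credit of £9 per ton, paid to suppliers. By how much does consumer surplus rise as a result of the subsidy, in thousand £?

Consumer surplus rises by £1706.88 thousand.

Without the subsidy, 662 − 4P = 3.5P + 167 gives 7.5P = 495, so P* = £66 and Q* = 398.
With a per-unit subsidy paid to suppliers, each receives P + 9 per unit sold, so supply becomes Qs = 3.5(P + 9) + 167.
Solving gives Q = 414.8 with consumers paying £61.8 and suppliers receiving £70.8 (the £9 wedge).
ΔCS is the trapezoid between Q = 414.8 and Q = 398 of height £4.2: ½ · (398 + 414.8) · 4.2 = £1706.88.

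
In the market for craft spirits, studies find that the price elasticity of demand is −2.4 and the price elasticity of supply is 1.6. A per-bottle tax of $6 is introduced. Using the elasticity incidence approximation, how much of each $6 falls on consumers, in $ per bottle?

Consumers bear ≈ $2.4 per bottle.

Incidence ratio: consumers' share ≈ εs / (εs + |εd|) = 1.6 / (1.6 + 2.4) = 0.4.
So consumers bear ≈ 0.4 × $6 = $2.4; sellers bear $3.6.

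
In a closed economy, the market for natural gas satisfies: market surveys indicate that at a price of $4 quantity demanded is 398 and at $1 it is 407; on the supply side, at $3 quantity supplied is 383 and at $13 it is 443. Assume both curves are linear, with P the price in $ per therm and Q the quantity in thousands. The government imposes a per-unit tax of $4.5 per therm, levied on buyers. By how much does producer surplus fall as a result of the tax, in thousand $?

Producer surplus falls by $585.75 thousand.

Demand slope: (407 − 398)/(1 − 4) = -3, so Qd = 410 − 3P.
Supply slope: (443 − 383)/(13 − 3) = 6, so Qs = 6P + 365.
Before the tax: set 410 − 3P = 6P + 365 → P* = $5, Q* = 395.
With the tax collected from buyers, demand (in seller-price terms) shifts: Qd = 410 − 3(P + 4.5).
Solving gives Q = 386 with buyers paying $8 and sellers receiving $3.5 (the $4.5 wedge).
ΔPS is the trapezoid between Q = 386 and Q = 395 of height $1.5: ½ · (395 + 386) · 1.5 = $585.75.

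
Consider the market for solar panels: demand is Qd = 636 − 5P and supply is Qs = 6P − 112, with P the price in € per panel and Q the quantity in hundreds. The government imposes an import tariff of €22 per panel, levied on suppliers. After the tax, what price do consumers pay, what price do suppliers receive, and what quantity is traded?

Before the tax: set 636 − 5P = 6P − 112 → P* = €68, Q* = 296.
With the tax collected from suppliers, supply shifts: Qs = 6(P − 22) − 112.
Solving gives Q = 236 with consumers paying €80 and suppliers receiving €58 (the €22 wedge).
The less price-elastic side of the market bears the larger share of a per-unit tax.

Consumers pay €80; suppliers receive €58; quantity = 236.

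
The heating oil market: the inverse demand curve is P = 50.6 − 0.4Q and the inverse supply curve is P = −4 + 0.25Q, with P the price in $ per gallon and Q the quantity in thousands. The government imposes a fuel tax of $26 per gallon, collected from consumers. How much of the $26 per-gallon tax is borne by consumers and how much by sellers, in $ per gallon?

Consumers bear $16 per gallon; sellers bear $10 per gallon.

Rewrite in direct form: Qd = 126.5 − 2.5P and Qs = 4P + 16.
Before the tax: set 126.5 − 2.5P = 4P + 16 → P* = $17, Q* = 84.
With the tax collected from consumers, demand (in seller-price terms) shifts: Qd = 126.5 − 2.5(P + 26).
New equilibrium: consumers pay $33, sellers receive $7, Q = 44. (Wedge: Pb − Ps = 26.)
Burden on consumers: $16; on sellers: $10. (They sum to $26.)
The less price-elastic side of the market bears the larger share of a per-unit tax.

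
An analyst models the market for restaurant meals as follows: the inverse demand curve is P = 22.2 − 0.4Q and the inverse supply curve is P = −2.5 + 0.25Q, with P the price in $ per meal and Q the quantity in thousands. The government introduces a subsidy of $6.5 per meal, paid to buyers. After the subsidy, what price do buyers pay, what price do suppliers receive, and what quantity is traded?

Buyers pay $3; suppliers receive $9.5; quantity = 48.

Rewrite in direct form: Qd = 55.5 − 2.5P and Qs = 4P + 10.
Before the subsidy: set 55.5 − 2.5P = 4P + 10 → P* = $7, Q* = 38.
With a per-unit subsidy paid to buyers, each effectively pays P − 6.5, so demand becomes Qd = 55.5 − 2.5(P − 6.5).
New equilibrium: buyers pay $3, suppliers receive $9.5, Q = 48. (Wedge: Pb − Ps = −6.5.)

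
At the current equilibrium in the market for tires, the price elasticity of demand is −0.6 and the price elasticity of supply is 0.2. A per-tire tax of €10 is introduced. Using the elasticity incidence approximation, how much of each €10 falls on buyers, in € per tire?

Buyers bear ≈ €2.5 per tire.

Incidence ratio: buyers' share ≈ εs / (εs + |εd|) = 0.2 / (0.2 + 0.6) = 0.25.
So buyers bear ≈ 0.25 × €10 = €2.5; sellers bear €7.5.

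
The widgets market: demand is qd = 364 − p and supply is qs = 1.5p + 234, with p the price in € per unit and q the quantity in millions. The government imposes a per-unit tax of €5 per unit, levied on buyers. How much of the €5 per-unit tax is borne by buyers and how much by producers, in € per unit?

Buyers bear €3 per unit; producers bear €2 per unit.

Before the tax: set 364 − p = 1.5p + 234 → p* = €52, q* = 312.
With the tax collected from buyers, demand (in seller-price terms) shifts: qd = 364 − (p + 5).
New equilibrium: buyers pay €55, producers receive €50, q = 309. (Wedge: pb − ps = 5.)
Burden on buyers: €3; on producers: €2. (They sum to €5.)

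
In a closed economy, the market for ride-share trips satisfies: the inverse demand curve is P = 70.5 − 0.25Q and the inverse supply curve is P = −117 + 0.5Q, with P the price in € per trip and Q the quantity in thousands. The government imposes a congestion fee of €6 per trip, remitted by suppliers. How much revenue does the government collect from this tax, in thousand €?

Tax revenue = €1452 thousand.

Inverting to Q(P) form: Qd = 282 − 4P; Qs = 2P + 234.
Before the tax: set 282 − 4P = 2P + 234 → P* = €8, Q* = 250.
With the tax collected from suppliers, supply shifts: Qs = 2(P − 6) + 234.
New equilibrium: buyers pay €10, suppliers receive €4, Q = 242. (Wedge: Pb − Ps = 6.)
Revenue = t · Q = 6 · 242 = €1452.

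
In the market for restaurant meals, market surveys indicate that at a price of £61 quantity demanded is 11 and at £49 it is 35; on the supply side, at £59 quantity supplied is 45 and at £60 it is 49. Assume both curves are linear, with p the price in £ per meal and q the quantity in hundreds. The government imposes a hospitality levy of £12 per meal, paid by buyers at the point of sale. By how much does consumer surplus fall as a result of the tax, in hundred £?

Demand slope: (35 − 11)/(49 − 61) = -2, so qd = 133 − 2p.
Supply slope: (49 − 45)/(60 − 59) = 4, so qs = 4p − 191.
Before the tax: set 133 − 2p = 4p − 191 → p* = £54, q* = 25.
With the tax collected from buyers, demand (in seller-price terms) shifts: qd = 133 − 2(p + 12).
Solving gives q = 9 with buyers paying £62 and sellers receiving £50 (the £12 wedge).
ΔCS is the trapezoid between Q = 9 and Q = 25 of height £8: ½ · (25 + 9) · 8 = £136.

Consumer surplus falls by £136 hundred.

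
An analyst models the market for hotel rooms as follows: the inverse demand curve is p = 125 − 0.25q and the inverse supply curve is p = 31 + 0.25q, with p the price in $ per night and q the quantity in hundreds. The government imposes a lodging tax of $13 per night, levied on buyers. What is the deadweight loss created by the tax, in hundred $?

Inverting to q(p) form: qd = 500 − 4p; qs = 4p − 124.
Without the tax, 500 − 4p = 4p − 124 gives 8p = 624, so p* = $78 and q* = 188.
With the tax collected from buyers, demand (in seller-price terms) shifts: qd = 500 − 4(p + 13).
New equilibrium: buyers pay $84.5, suppliers receive $71.5, q = 162. (Wedge: pb − ps = 13.)
Quantity falls by |ΔQ| = |188 − 162| = 26.
DWL = ½ · t · |ΔQ| = ½ · 13 · 26 = $169.

Deadweight loss = $169 hundred.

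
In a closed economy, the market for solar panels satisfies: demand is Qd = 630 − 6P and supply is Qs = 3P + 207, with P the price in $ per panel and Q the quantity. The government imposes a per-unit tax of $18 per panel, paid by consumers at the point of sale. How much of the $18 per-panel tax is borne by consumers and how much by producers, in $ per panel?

Before the tax: set 630 − 6P = 3P + 207 → P* = $47, Q* = 348.
With the tax collected from consumers, demand (in seller-price terms) shifts: Qd = 630 − 6(P + 18).
New equilibrium: consumers pay $53, producers receive $35, Q = 312. (Wedge: Pb − Ps = 18.)
Burden on consumers: $6; on producers: $12. (They sum to $18.)
The less price-elastic side of the market bears the larger share of a per-unit tax.

Consumers bear $6 per panel; producers bear $12 per panel.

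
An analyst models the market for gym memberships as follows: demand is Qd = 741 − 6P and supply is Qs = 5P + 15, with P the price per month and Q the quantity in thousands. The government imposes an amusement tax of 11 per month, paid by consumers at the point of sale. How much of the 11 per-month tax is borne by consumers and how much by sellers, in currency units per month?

Before the tax: set 741 − 6P = 5P + 15 → P* = 66, Q* = 345.
With the tax collected from consumers, demand (in seller-price terms) shifts: Qd = 741 − 6(P + 11).
New equilibrium: consumers pay 71, sellers receive 60, Q = 315. (Wedge: Pb − Ps = 11.)
Burden on consumers: 5; on sellers: 6. (They sum to 11.)
The less price-elastic side of the market bears the larger share of a per-unit tax.

Consumers bear 5 per month; sellers bear 6 per month.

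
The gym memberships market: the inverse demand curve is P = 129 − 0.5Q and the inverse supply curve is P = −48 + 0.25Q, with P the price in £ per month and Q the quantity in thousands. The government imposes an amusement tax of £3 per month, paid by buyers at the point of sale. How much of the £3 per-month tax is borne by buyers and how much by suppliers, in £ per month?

Rewrite in direct form: Qd = 258 − 2P and Qs = 4P + 192.
Without the tax, 258 − 2P = 4P + 192 gives 6P = 66, so P* = £11 and Q* = 236.
With the tax collected from buyers, demand (in seller-price terms) shifts: Qd = 258 − 2(P + 3).
New equilibrium: buyers pay £13, suppliers receive £10, Q = 232. (Wedge: Pb − Ps = 3.)
Burden on buyers: £2; on suppliers: £1. (They sum to £3.)

Buyers bear £2 per month; suppliers bear £1 per month.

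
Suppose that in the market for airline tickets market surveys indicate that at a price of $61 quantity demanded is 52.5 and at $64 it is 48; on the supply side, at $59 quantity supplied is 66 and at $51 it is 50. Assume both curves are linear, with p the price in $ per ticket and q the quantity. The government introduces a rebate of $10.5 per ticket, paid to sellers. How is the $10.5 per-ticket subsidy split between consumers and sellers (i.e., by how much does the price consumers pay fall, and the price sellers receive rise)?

Consumers gain $6 per ticket; sellers gain $4.5 per ticket.

Demand slope: (48 − 52.5)/(64 − 61) = -1.5, so qd = 144 − 1.5p.
Supply slope: (50 − 66)/(51 − 59) = 2, so qs = 2p − 52.
Without the subsidy, 144 − 1.5p = 2p − 52 gives 3.5p = 196, so p* = $56 and q* = 60.
With a per-unit subsidy paid to sellers, each receives p + 10.5 per unit sold, so supply becomes qs = 2(p + 10.5) − 52.
Solving gives q = 69 with consumers paying $50 and sellers receiving $60.5 (the $10.5 wedge).
Gain to consumers: $6; to sellers: $4.5. (They sum to $10.5.)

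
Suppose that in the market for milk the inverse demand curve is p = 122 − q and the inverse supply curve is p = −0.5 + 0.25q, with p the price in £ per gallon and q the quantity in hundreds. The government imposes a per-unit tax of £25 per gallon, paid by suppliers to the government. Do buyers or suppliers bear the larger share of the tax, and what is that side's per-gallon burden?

Inverting to q(p) form: qd = 122 − p; qs = 4p + 2.
Without the tax, 122 − p = 4p + 2 gives 5p = 120, so p* = £24 and q* = 98.
With the tax collected from suppliers, supply shifts: qs = 4(p − 25) + 2.
New equilibrium: buyers pay £44, suppliers receive £19, q = 78. (Wedge: pb − ps = 25.)
Per-gallon burden: buyers £20, suppliers £5.
Buyers take the larger share because demand is less price-elastic here (demand slope 1 vs supply slope 4).
The less price-elastic side of the market bears the larger share of a per-unit tax.

Buyers bear the larger share: £20 per gallon.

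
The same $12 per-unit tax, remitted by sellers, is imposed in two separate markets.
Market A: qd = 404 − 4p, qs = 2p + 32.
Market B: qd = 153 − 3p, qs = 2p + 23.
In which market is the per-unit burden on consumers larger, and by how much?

Market B, by $0.8.

Market A: pre-tax p* = $62, q* = 156; post-tax q = 140; per-unit burden on consumers = $4.
Market B: pre-tax p* = $26, q* = 75; post-tax q = 60.6; per-unit burden on consumers = $4.8.
Difference: $4 vs $4.8 → market B is larger by $0.8.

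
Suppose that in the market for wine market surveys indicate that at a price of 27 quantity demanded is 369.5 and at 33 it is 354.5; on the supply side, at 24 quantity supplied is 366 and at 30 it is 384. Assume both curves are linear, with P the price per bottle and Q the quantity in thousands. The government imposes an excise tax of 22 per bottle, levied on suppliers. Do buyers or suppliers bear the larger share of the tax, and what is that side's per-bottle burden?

Buyers bear the larger share: 12 per bottle.

Demand slope: (354.5 − 369.5)/(33 − 27) = -2.5, so Qd = 437 − 2.5P.
Supply slope: (384 − 366)/(30 − 24) = 3, so Qs = 3P + 294.
Before the tax: set 437 − 2.5P = 3P + 294 → P* = 26, Q* = 372.
With the tax collected from suppliers, supply shifts: Qs = 3(P − 22) + 294.
Solving gives Q = 342 with buyers paying 38 and suppliers receiving 16 (the 22 wedge).
Per-bottle burden: buyers 12, suppliers 10.
Buyers take the larger share because demand is less price-elastic here (demand slope 2.5 vs supply slope 3).
The less price-elastic side of the market bears the larger share of a per-unit tax.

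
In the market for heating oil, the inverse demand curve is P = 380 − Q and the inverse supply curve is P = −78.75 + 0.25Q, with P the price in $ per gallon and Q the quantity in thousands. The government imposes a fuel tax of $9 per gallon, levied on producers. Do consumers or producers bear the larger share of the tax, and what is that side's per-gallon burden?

Consumers bear the larger share: $7.2 per gallon.

Rewrite in direct form: Qd = 380 − P and Qs = 4P + 315.
Before the tax: set 380 − P = 4P + 315 → P* = $13, Q* = 367.
With the tax collected from producers, supply shifts: Qs = 4(P − 9) + 315.
Solving gives Q = 359.8 with consumers paying $20.2 and producers receiving $11.2 (the $9 wedge).
Per-gallon burden: consumers $7.2, producers $1.8.
Consumers take the larger share because demand is less price-elastic here (demand slope 1 vs supply slope 4).
The less price-elastic side of the market bears the larger share of a per-unit tax.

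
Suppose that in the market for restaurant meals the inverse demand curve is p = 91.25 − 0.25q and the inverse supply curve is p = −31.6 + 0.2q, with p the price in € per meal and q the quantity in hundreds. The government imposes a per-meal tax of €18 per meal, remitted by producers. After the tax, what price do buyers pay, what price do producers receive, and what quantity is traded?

Inverting to q(p) form: qd = 365 − 4p; qs = 5p + 158.
Before the tax: set 365 − 4p = 5p + 158 → p* = €23, q* = 273.
With the tax collected from producers, supply shifts: qs = 5(p − 18) + 158.
Solving gives q = 233 with buyers paying €33 and producers receiving €15 (the €18 wedge).

Buyers pay €33; producers receive €15; quantity = 233.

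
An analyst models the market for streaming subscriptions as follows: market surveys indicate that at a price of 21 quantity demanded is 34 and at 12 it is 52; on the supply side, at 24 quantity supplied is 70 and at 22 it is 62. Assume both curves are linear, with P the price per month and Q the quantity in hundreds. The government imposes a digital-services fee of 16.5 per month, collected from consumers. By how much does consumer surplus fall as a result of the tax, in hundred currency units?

Demand slope: (52 − 34)/(12 − 21) = -2, so Qd = 76 − 2P.
Supply slope: (62 − 70)/(22 − 24) = 4, so Qs = 4P − 26.
Without the tax, 76 − 2P = 4P − 26 gives 6P = 102, so P* = 17 and Q* = 42.
With the tax collected from consumers, demand (in seller-price terms) shifts: Qd = 76 − 2(P + 16.5).
New equilibrium: consumers pay 28, suppliers receive 11.5, Q = 20. (Wedge: Pb − Ps = 16.5.)
ΔCS is the trapezoid between Q = 20 and Q = 42 of height 11: ½ · (42 + 20) · 11 = 341.

Consumer surplus falls by 341 hundred.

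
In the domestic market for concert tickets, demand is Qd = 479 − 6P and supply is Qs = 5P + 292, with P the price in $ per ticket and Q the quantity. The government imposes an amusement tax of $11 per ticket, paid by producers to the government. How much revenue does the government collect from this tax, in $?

Tax revenue = $3817.

Before the tax: set 479 − 6P = 5P + 292 → P* = $17, Q* = 377.
With the tax collected from producers, supply shifts: Qs = 5(P − 11) + 292.
New equilibrium: consumers pay $22, producers receive $11, Q = 347. (Wedge: Pb − Ps = 11.)
Revenue = t · Q = 11 · 347 = $3817.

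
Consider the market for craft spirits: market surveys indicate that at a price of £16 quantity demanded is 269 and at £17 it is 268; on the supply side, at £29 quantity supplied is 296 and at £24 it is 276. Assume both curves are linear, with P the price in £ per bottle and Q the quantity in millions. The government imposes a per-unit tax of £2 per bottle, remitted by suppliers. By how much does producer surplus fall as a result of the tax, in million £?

Demand slope: (268 − 269)/(17 − 16) = -1, so Qd = 285 − P.
Supply slope: (276 − 296)/(24 − 29) = 4, so Qs = 4P + 180.
Before the tax: set 285 − P = 4P + 180 → P* = £21, Q* = 264.
With the tax collected from suppliers, supply shifts: Qs = 4(P − 2) + 180.
New equilibrium: buyers pay £22.6, suppliers receive £20.6, Q = 262.4. (Wedge: Pb − Ps = 2.)
ΔPS is the trapezoid between Q = 262.4 and Q = 264 of height £0.4: ½ · (264 + 262.4) · 0.4 = £105.28.

Producer surplus falls by £105.28 million.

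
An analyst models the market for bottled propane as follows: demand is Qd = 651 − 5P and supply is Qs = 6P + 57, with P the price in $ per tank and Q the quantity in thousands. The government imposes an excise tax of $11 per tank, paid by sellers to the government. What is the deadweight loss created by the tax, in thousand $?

Without the tax, 651 − 5P = 6P + 57 gives 11P = 594, so P* = $54 and Q* = 381.
With the tax collected from sellers, supply shifts: Qs = 6(P − 11) + 57.
Solving gives Q = 351 with buyers paying $60 and sellers receiving $49 (the $11 wedge).
Quantity falls by |ΔQ| = |381 − 351| = 30.
DWL = ½ · t · |ΔQ| = ½ · 11 · 30 = $165.

Deadweight loss = $165 thousand.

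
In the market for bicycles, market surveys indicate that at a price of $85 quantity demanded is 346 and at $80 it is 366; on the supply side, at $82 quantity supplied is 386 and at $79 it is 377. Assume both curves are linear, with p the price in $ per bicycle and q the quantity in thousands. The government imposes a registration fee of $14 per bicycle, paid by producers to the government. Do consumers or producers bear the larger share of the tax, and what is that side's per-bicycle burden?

Demand slope: (366 − 346)/(80 − 85) = -4, so qd = 686 − 4p.
Supply slope: (377 − 386)/(79 − 82) = 3, so qs = 3p + 140.
Before the tax: set 686 − 4p = 3p + 140 → p* = $78, q* = 374.
With the tax collected from producers, supply shifts: qs = 3(p − 14) + 140.
Solving gives q = 350 with consumers paying $84 and producers receiving $70 (the $14 wedge).
Per-bicycle burden: consumers $6, producers $8.
Producers take the larger share because supply is less price-elastic here (demand slope 4 vs supply slope 3).
The less price-elastic side of the market bears the larger share of a per-unit tax.

Producers bear the larger share: $8 per bicycle.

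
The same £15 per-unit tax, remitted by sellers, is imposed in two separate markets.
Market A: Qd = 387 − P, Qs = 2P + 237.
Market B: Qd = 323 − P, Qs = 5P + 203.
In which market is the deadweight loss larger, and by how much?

Market A: pre-tax P* = £50, Q* = 337; post-tax Q = 327; deadweight loss = £75.
Market B: pre-tax P* = £20, Q* = 303; post-tax Q = 290.5; deadweight loss = £93.75.
Difference: £75 vs £93.75 → market B is larger by £18.75.

Market B, by £18.75.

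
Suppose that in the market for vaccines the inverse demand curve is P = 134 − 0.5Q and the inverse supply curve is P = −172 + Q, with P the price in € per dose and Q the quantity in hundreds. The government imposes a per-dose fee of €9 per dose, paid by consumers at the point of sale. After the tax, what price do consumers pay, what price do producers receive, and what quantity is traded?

Rewrite in direct form: Qd = 268 − 2P and Qs = P + 172.
Without the tax, 268 − 2P = P + 172 gives 3P = 96, so P* = €32 and Q* = 204.
With the tax collected from consumers, demand (in seller-price terms) shifts: Qd = 268 − 2(P + 9).
Solving gives Q = 198 with consumers paying €35 and producers receiving €26 (the €9 wedge).

Consumers pay €35; producers receive €26; quantity = 198.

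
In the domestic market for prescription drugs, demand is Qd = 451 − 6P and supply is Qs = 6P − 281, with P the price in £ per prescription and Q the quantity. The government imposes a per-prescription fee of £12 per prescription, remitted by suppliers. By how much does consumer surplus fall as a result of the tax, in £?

Consumer surplus falls by £402.

Without the tax, 451 − 6P = 6P − 281 gives 12P = 732, so P* = £61 and Q* = 85.
With the tax collected from suppliers, supply shifts: Qs = 6(P − 12) − 281.
Solving gives Q = 49 with consumers paying £67 and suppliers receiving £55 (the £12 wedge).
ΔCS is the trapezoid between Q = 49 and Q = 85 of height £6: ½ · (85 + 49) · 6 = £402.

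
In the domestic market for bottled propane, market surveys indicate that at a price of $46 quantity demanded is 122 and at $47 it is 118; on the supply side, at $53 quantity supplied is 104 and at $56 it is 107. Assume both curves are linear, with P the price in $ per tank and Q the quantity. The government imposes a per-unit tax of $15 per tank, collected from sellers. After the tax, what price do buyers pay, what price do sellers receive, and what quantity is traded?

Demand slope: (118 − 122)/(47 − 46) = -4, so Qd = 306 − 4P.
Supply slope: (107 − 104)/(56 − 53) = 1, so Qs = P + 51.
Before the tax: set 306 − 4P = P + 51 → P* = $51, Q* = 102.
With the tax collected from sellers, supply shifts: Qs = (P − 15) + 51.
Solving gives Q = 90 with buyers paying $54 and sellers receiving $39 (the $15 wedge).

Buyers pay $54; sellers receive $39; quantity = 90.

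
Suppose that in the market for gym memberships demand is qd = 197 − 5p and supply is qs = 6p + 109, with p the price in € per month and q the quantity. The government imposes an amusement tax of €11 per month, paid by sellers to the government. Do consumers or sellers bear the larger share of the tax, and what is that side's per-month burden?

Consumers bear the larger share: €6 per month.

Before the tax: set 197 − 5p = 6p + 109 → p* = €8, q* = 157.
With the tax collected from sellers, supply shifts: qs = 6(p − 11) + 109.
Solving gives q = 127 with consumers paying €14 and sellers receiving €3 (the €11 wedge).
Per-month burden: consumers €6, sellers €5.
Consumers take the larger share because demand is less price-elastic here (demand slope 5 vs supply slope 6).
The less price-elastic side of the market bears the larger share of a per-unit tax.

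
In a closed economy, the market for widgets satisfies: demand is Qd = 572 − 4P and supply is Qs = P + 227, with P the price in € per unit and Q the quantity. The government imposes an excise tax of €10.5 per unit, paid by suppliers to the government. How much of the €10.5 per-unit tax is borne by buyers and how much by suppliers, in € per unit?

Buyers bear €2.1 per unit; suppliers bear €8.4 per unit.

Before the tax: set 572 − 4P = P + 227 → P* = €69, Q* = 296.
With the tax collected from suppliers, supply shifts: Qs = (P − 10.5) + 227.
New equilibrium: buyers pay €71.1, suppliers receive €60.6, Q = 287.6. (Wedge: Pb − Ps = 10.5.)
Burden on buyers: €2.1; on suppliers: €8.4. (They sum to €10.5.)
The less price-elastic side of the market bears the larger share of a per-unit tax.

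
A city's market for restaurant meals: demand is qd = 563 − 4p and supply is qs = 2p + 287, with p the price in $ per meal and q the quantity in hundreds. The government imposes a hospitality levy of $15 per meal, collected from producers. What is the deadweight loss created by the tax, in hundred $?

Deadweight loss = $150 hundred.

Before the tax: set 563 − 4p = 2p + 287 → p* = $46, q* = 379.
With the tax collected from producers, supply shifts: qs = 2(p − 15) + 287.
Solving gives q = 359 with buyers paying $51 and producers receiving $36 (the $15 wedge).
Quantity falls by |ΔQ| = |379 − 359| = 20.
DWL = ½ · t · |ΔQ| = ½ · 15 · 20 = $150.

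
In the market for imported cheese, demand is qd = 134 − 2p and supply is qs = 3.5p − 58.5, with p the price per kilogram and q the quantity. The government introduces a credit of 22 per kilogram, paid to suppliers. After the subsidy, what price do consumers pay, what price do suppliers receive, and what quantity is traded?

Consumers pay 21; suppliers receive 43; quantity = 92.

Without the subsidy, 134 − 2p = 3.5p − 58.5 gives 5.5p = 192.5, so p* = 35 and q* = 64.
With a per-unit subsidy paid to suppliers, each receives p + 22 per unit sold, so supply becomes qs = 3.5(p + 22) − 58.5.
Solving gives q = 92 with consumers paying 21 and suppliers receiving 43 (the 22 wedge).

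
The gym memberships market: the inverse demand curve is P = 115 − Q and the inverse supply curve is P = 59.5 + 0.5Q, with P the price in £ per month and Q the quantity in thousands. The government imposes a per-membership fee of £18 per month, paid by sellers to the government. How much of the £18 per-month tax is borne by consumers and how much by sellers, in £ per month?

Consumers bear £12 per month; sellers bear £6 per month.

Inverting to Q(P) form: Qd = 115 − P; Qs = 2P − 119.
Without the tax, 115 − P = 2P − 119 gives 3P = 234, so P* = £78 and Q* = 37.
With the tax collected from sellers, supply shifts: Qs = 2(P − 18) − 119.
Solving gives Q = 25 with consumers paying £90 and sellers receiving £72 (the £18 wedge).
Burden on consumers: £12; on sellers: £6. (They sum to £18.)
The less price-elastic side of the market bears the larger share of a per-unit tax.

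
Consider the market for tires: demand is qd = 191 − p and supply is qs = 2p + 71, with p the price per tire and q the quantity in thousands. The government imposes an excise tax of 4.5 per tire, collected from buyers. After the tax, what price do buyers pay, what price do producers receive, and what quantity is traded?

Without the tax, 191 − p = 2p + 71 gives 3p = 120, so p* = 40 and q* = 151.
With the tax collected from buyers, demand (in seller-price terms) shifts: qd = 191 − (p + 4.5).
New equilibrium: buyers pay 43, producers receive 38.5, q = 148. (Wedge: pb − ps = 4.5.)
The less price-elastic side of the market bears the larger share of a per-unit tax.

Buyers pay 43; producers receive 38.5; quantity = 148.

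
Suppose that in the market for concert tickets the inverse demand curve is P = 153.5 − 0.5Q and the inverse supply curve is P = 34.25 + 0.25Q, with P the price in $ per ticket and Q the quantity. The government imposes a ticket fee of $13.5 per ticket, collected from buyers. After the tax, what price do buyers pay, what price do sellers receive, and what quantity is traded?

Buyers pay $83; sellers receive $69.5; quantity = 141.

Rewrite in direct form: Qd = 307 − 2P and Qs = 4P − 137.
Without the tax, 307 − 2P = 4P − 137 gives 6P = 444, so P* = $74 and Q* = 159.
With the tax collected from buyers, demand (in seller-price terms) shifts: Qd = 307 − 2(P + 13.5).
New equilibrium: buyers pay $83, sellers receive $69.5, Q = 141. (Wedge: Pb − Ps = 13.5.)
The less price-elastic side of the market bears the larger share of a per-unit tax.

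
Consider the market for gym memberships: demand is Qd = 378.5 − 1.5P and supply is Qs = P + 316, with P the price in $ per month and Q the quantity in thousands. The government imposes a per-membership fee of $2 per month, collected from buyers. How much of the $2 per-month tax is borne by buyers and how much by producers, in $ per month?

Buyers bear $0.8 per month; producers bear $1.2 per month.

Before the tax: set 378.5 − 1.5P = P + 316 → P* = $25, Q* = 341.
With the tax collected from buyers, demand (in seller-price terms) shifts: Qd = 378.5 − 1.5(P + 2).
New equilibrium: buyers pay $25.8, producers receive $23.8, Q = 339.8. (Wedge: Pb − Ps = 2.)
Burden on buyers: $0.8; on producers: $1.2. (They sum to $2.)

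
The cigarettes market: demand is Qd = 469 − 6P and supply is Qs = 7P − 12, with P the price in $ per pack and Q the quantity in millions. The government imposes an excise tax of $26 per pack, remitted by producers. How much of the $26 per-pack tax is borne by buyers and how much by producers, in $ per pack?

Buyers bear $14 per pack; producers bear $12 per pack.

Without the tax, 469 − 6P = 7P − 12 gives 13P = 481, so P* = $37 and Q* = 247.
With the tax collected from producers, supply shifts: Qs = 7(P − 26) − 12.
Solving gives Q = 163 with buyers paying $51 and producers receiving $25 (the $26 wedge).
Burden on buyers: $14; on producers: $12. (They sum to $26.)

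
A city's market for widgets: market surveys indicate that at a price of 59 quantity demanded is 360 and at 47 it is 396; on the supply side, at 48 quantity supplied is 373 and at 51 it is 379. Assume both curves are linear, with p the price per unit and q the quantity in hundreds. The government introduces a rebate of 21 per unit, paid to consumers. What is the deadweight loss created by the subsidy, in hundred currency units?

Deadweight loss = 264.6 hundred.

Demand slope: (396 − 360)/(47 − 59) = -3, so qd = 537 − 3p.
Supply slope: (379 − 373)/(51 − 48) = 2, so qs = 2p + 277.
Before the subsidy: set 537 − 3p = 2p + 277 → p* = 52, q* = 381.
With a per-unit subsidy paid to consumers, each effectively pays p − 21, so demand becomes qd = 537 − 3(p − 21).
New equilibrium: consumers pay 43.6, producers receive 64.6, q = 406.2. (Wedge: pb − ps = −21.)
Quantity rises by |ΔQ| = |381 − 406.2| = 25.2.
DWL = ½ · t · |ΔQ| = ½ · 21 · 25.2 = 264.6.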